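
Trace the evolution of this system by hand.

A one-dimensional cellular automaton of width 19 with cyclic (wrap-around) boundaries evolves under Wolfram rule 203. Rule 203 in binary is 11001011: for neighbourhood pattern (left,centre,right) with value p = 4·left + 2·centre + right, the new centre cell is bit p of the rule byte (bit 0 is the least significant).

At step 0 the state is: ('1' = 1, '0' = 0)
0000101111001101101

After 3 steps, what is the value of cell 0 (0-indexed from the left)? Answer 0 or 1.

gen 0: 0000101111001101101
gen 1: 0111001111011101100
gen 2: 1111011111011101101
gen 3: 1111011111011101101

1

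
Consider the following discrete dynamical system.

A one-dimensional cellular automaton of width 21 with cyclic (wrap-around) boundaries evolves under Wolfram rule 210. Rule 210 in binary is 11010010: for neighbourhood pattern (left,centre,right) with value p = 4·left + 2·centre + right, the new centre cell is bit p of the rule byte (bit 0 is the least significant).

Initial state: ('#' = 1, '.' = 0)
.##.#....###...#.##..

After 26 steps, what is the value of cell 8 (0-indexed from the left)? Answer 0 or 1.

t=0: .##.#....###...#.##..
t=1: #.#..#..#.###.#...##.
t=2: ...##.##...##..#.#.#.
t=3: ..#.#..##.#.###.....#
t=4: ##...##.#....###...#.
t=5: .##.#.#..#..#.###.#..
t=6: #.#....##.##...##..#.
t=7: ...#..#.#..##.#.###..
t=8: ..#.##...##.#....###.
t=9: .#...##.#.#..#..#.###
t=10: ..#.#.#....##.##...##
t=11: ##.....#..#.#..##.#.#
t=12: ###...#.##...##.#....
t=13: .###.#...##.#.#..#..#
t=14: ..##..#.#.#....##.##.
t=15: .#.###.....#..#.#..##
t=16: ....###...#.##...##.#
t=17: #..#.###.#...##.#.#..
t=18: .##...##..#.#.#....##
t=19: ..##.#.###.....#..#.#
t=20: ##.#....###...#.##...
t=21: .#..#..#.###.#...##.#
t=22: ..##.##...##..#.#.#..
t=23: .#.#..##.#.###.....#.
t=24: #...##.#....###...#.#
t=25: ##.#.#..#..#.###.#...
t=26: .#....##.##...##..#.#

0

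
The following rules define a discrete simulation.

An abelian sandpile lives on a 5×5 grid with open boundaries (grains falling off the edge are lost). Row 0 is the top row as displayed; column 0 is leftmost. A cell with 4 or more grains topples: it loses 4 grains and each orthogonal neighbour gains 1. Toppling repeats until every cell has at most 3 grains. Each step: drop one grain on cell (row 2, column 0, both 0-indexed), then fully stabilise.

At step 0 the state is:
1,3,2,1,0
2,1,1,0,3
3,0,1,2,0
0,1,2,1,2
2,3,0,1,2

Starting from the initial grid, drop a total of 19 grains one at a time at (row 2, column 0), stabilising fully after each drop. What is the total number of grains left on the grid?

step 0: 1,3,2,1,0
2,1,1,0,3
3,0,1,2,0
0,1,2,1,2
2,3,0,1,2
step 1: 1,3,2,1,0
3,1,1,0,3
0,1,1,2,0
1,1,2,1,2
2,3,0,1,2
step 2: 1,3,2,1,0
3,1,1,0,3
1,1,1,2,0
1,1,2,1,2
2,3,0,1,2
step 3: 1,3,2,1,0
3,1,1,0,3
2,1,1,2,0
1,1,2,1,2
2,3,0,1,2
step 4: 1,3,2,1,0
3,1,1,0,3
3,1,1,2,0
1,1,2,1,2
2,3,0,1,2
step 5: 2,3,2,1,0
0,2,1,0,3
1,2,1,2,0
2,1,2,1,2
2,3,0,1,2
step 6: 2,3,2,1,0
0,2,1,0,3
2,2,1,2,0
2,1,2,1,2
2,3,0,1,2
step 7: 2,3,2,1,0
0,2,1,0,3
3,2,1,2,0
2,1,2,1,2
2,3,0,1,2
step 8: 2,3,2,1,0
1,2,1,0,3
0,3,1,2,0
3,1,2,1,2
2,3,0,1,2
step 9: 2,3,2,1,0
1,2,1,0,3
1,3,1,2,0
3,1,2,1,2
2,3,0,1,2
step 10: 2,3,2,1,0
1,2,1,0,3
2,3,1,2,0
3,1,2,1,2
2,3,0,1,2
step 11: 2,3,2,1,0
1,2,1,0,3
3,3,1,2,0
3,1,2,1,2
2,3,0,1,2
step 12: 2,3,2,1,0
2,3,1,0,3
2,0,2,2,0
0,3,2,1,2
3,3,0,1,2
step 13: 2,3,2,1,0
2,3,1,0,3
3,0,2,2,0
0,3,2,1,2
3,3,0,1,2
step 14: 2,3,2,1,0
3,3,1,0,3
0,1,2,2,0
1,3,2,1,2
3,3,0,1,2
step 15: 2,3,2,1,0
3,3,1,0,3
1,1,2,2,0
1,3,2,1,2
3,3,0,1,2
step 16: 2,3,2,1,0
3,3,1,0,3
2,1,2,2,0
1,3,2,1,2
3,3,0,1,2
step 17: 2,3,2,1,0
3,3,1,0,3
3,1,2,2,0
1,3,2,1,2
3,3,0,1,2
step 18: 0,1,3,1,0
2,1,2,0,3
1,3,2,2,0
2,3,2,1,2
3,3,0,1,2
step 19: 0,1,3,1,0
2,1,2,0,3
2,3,2,2,0
2,3,2,1,2
3,3,0,1,2

41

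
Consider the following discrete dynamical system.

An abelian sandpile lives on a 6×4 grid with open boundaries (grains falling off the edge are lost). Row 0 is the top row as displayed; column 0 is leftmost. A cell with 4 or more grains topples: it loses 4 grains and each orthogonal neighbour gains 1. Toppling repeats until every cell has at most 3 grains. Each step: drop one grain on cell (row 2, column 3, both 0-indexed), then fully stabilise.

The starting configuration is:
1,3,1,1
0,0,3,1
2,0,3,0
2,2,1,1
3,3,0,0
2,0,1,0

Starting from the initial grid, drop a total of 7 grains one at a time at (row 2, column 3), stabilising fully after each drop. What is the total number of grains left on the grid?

34

step 0: 1,3,1,1
0,0,3,1
2,0,3,0
2,2,1,1
3,3,0,0
2,0,1,0
step 1: 1,3,1,1
0,0,3,1
2,0,3,1
2,2,1,1
3,3,0,0
2,0,1,0
step 2: 1,3,1,1
0,0,3,1
2,0,3,2
2,2,1,1
3,3,0,0
2,0,1,0
step 3: 1,3,1,1
0,0,3,1
2,0,3,3
2,2,1,1
3,3,0,0
2,0,1,0
step 4: 1,3,2,1
0,1,0,3
2,1,1,1
2,2,2,2
3,3,0,0
2,0,1,0
step 5: 1,3,2,1
0,1,0,3
2,1,1,2
2,2,2,2
3,3,0,0
2,0,1,0
step 6: 1,3,2,1
0,1,0,3
2,1,1,3
2,2,2,2
3,3,0,0
2,0,1,0
step 7: 1,3,2,2
0,1,1,0
2,1,2,1
2,2,2,3
3,3,0,0
2,0,1,0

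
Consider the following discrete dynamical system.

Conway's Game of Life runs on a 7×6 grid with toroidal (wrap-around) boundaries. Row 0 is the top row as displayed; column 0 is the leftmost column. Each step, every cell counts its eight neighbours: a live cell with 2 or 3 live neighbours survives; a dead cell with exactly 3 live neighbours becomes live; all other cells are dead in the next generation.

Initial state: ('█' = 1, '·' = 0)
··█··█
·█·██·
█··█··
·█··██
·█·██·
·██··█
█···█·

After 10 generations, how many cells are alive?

gen 0: ··█··█
·█·██·
█··█··
·█··██
·█·██·
·██··█
█···█·
gen 1: ███··█
██·███
██·█··
·█···█
·█·█··
·██··█
█·███·
gen 2: ······
···█··
···█··
·█··█·
·█··█·
·····█
····█·
gen 3: ······
······
··███·
··███·
█···██
····██
······
gen 4: ······
···█··
··█·█·
·██···
█·····
█···█·
······
gen 5: ······
···█··
·██···
·███··
█····█
·····█
······
gen 6: ······
··█···
·█····
···█··
███·██
█····█
······
gen 7: ······
······
··█···
···███
·████·
····█·
······
gen 8: ······
······
···██·
·█···█
··█···
··█·█·
······
gen 9: ······
······
····█·
··███·
·███··
···█··
······
gen 10: ······
······
····█·
·█··█·
·█····
···█··
······

5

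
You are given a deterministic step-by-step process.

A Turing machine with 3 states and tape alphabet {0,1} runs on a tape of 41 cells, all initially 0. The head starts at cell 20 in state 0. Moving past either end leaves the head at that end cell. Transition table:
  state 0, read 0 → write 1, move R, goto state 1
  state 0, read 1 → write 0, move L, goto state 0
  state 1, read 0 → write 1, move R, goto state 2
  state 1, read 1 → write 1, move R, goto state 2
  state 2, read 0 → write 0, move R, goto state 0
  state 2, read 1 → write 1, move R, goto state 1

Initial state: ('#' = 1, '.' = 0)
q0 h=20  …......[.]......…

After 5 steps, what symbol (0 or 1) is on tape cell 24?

1

t=0: q0 h=20  …......[.]......…
t=1: q1 h=21  ….....#[.]......…
t=2: q2 h=22  …....##[.]......…
t=3: q0 h=23  …...##.[.]......…
t=4: q1 h=24  …..##.#[.]......…
t=5: q2 h=25  ….##.##[.]......…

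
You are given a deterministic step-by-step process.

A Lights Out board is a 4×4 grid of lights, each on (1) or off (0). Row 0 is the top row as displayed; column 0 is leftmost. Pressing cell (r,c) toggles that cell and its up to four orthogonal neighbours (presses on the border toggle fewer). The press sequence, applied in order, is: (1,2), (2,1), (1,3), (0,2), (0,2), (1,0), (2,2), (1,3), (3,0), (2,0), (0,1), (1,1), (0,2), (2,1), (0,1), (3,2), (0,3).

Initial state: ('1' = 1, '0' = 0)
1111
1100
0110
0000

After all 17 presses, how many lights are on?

5

t=0: 1111
1100
0110
0000
t=1: 1101
1011
0100
0000
t=2: 1101
1111
1010
0100
t=3: 1100
1100
1011
0100
t=4: 1011
1110
1011
0100
t=5: 1100
1100
1011
0100
t=6: 0100
0000
0011
0100
t=7: 0100
0010
0100
0110
t=8: 0101
0001
0101
0110
t=9: 0101
0001
1101
1010
t=10: 0101
1001
0001
0010
t=11: 1011
1101
0001
0010
t=12: 1111
0011
0101
0010
t=13: 1000
0001
0101
0010
t=14: 1000
0101
1011
0110
t=15: 0110
0001
1011
0110
t=16: 0110
0001
1001
0001
t=17: 0101
0000
1001
0001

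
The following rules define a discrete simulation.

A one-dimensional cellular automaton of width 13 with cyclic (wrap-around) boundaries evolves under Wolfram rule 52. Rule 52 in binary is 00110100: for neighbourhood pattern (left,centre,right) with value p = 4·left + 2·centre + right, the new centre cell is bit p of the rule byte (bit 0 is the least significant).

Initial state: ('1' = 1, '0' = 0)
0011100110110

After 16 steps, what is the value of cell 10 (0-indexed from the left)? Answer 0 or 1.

1

t=0: 0011100110110
t=1: 0000010001001
t=2: 1000011001101
t=3: 0100000100010
t=4: 0110000110011
t=5: 1001000001000
t=6: 1101100001100
t=7: 0010010000010
t=8: 0011011000011
t=9: 1000100100000
t=10: 1100110110000
t=11: 0010001001000
t=12: 0011001101100
t=13: 0000100010010
t=14: 0000110011011
t=15: 1000001000100
t=16: 1100001100110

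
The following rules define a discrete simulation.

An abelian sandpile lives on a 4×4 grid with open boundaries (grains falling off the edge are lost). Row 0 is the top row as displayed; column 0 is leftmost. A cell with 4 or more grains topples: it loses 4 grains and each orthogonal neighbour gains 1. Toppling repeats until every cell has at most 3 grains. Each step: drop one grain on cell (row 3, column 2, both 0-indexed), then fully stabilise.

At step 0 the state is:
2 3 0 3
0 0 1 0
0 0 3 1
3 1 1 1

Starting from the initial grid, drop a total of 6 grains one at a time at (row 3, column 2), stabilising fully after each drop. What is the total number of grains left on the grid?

gen 0: 2 3 0 3
0 0 1 0
0 0 3 1
3 1 1 1
gen 1: 2 3 0 3
0 0 1 0
0 0 3 1
3 1 2 1
gen 2: 2 3 0 3
0 0 1 0
0 0 3 1
3 1 3 1
gen 3: 2 3 0 3
0 0 2 0
0 1 0 2
3 2 1 2
gen 4: 2 3 0 3
0 0 2 0
0 1 0 2
3 2 2 2
gen 5: 2 3 0 3
0 0 2 0
0 1 0 2
3 2 3 2
gen 6: 2 3 0 3
0 0 2 0
0 1 1 2
3 3 0 3

23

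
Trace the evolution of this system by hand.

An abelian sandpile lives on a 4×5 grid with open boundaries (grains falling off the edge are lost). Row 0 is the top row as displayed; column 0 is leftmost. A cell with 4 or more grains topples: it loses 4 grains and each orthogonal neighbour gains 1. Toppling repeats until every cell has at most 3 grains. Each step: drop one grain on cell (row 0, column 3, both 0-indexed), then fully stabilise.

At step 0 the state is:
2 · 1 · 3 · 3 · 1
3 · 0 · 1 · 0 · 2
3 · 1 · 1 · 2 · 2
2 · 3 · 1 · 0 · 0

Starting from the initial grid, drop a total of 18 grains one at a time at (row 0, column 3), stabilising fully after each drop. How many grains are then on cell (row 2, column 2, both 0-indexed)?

3

0) 2 · 1 · 3 · 3 · 1
3 · 0 · 1 · 0 · 2
3 · 1 · 1 · 2 · 2
2 · 3 · 1 · 0 · 0
1) 2 · 2 · 0 · 1 · 2
3 · 0 · 2 · 1 · 2
3 · 1 · 1 · 2 · 2
2 · 3 · 1 · 0 · 0
2) 2 · 2 · 0 · 2 · 2
3 · 0 · 2 · 1 · 2
3 · 1 · 1 · 2 · 2
2 · 3 · 1 · 0 · 0
3) 2 · 2 · 0 · 3 · 2
3 · 0 · 2 · 1 · 2
3 · 1 · 1 · 2 · 2
2 · 3 · 1 · 0 · 0
4) 2 · 2 · 1 · 0 · 3
3 · 0 · 2 · 2 · 2
3 · 1 · 1 · 2 · 2
2 · 3 · 1 · 0 · 0
5) 2 · 2 · 1 · 1 · 3
3 · 0 · 2 · 2 · 2
3 · 1 · 1 · 2 · 2
2 · 3 · 1 · 0 · 0
6) 2 · 2 · 1 · 2 · 3
3 · 0 · 2 · 2 · 2
3 · 1 · 1 · 2 · 2
2 · 3 · 1 · 0 · 0
7) 2 · 2 · 1 · 3 · 3
3 · 0 · 2 · 2 · 2
3 · 1 · 1 · 2 · 2
2 · 3 · 1 · 0 · 0
8) 2 · 2 · 2 · 1 · 0
3 · 0 · 2 · 3 · 3
3 · 1 · 1 · 2 · 2
2 · 3 · 1 · 0 · 0
9) 2 · 2 · 2 · 2 · 0
3 · 0 · 2 · 3 · 3
3 · 1 · 1 · 2 · 2
2 · 3 · 1 · 0 · 0
10) 2 · 2 · 2 · 3 · 0
3 · 0 · 2 · 3 · 3
3 · 1 · 1 · 2 · 2
2 · 3 · 1 · 0 · 0
11) 2 · 2 · 3 · 1 · 2
3 · 0 · 3 · 1 · 0
3 · 1 · 1 · 3 · 3
2 · 3 · 1 · 0 · 0
12) 2 · 2 · 3 · 2 · 2
3 · 0 · 3 · 1 · 0
3 · 1 · 1 · 3 · 3
2 · 3 · 1 · 0 · 0
13) 2 · 2 · 3 · 3 · 2
3 · 0 · 3 · 1 · 0
3 · 1 · 1 · 3 · 3
2 · 3 · 1 · 0 · 0
14) 2 · 3 · 1 · 1 · 3
3 · 1 · 0 · 3 · 0
3 · 1 · 2 · 3 · 3
2 · 3 · 1 · 0 · 0
15) 2 · 3 · 1 · 2 · 3
3 · 1 · 0 · 3 · 0
3 · 1 · 2 · 3 · 3
2 · 3 · 1 · 0 · 0
16) 2 · 3 · 1 · 3 · 3
3 · 1 · 0 · 3 · 0
3 · 1 · 2 · 3 · 3
2 · 3 · 1 · 0 · 0
17) 2 · 3 · 2 · 2 · 0
3 · 1 · 1 · 1 · 3
3 · 1 · 3 · 1 · 0
2 · 3 · 1 · 1 · 1
18) 2 · 3 · 2 · 3 · 0
3 · 1 · 1 · 1 · 3
3 · 1 · 3 · 1 · 0
2 · 3 · 1 · 1 · 1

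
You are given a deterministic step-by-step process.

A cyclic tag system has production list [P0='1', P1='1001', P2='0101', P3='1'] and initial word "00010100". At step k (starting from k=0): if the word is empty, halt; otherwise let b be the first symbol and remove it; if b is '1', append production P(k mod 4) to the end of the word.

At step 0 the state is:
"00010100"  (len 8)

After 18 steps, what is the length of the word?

step 0: "00010100"  (len 8)
step 1: "0010100"  (len 7)
step 2: "010100"  (len 6)
step 3: "10100"  (len 5)
step 4: "01001"  (len 5)
step 5: "1001"  (len 4)
step 6: "0011001"  (len 7)
step 7: "011001"  (len 6)
step 8: "11001"  (len 5)
step 9: "10011"  (len 5)
step 10: "00111001"  (len 8)
step 11: "0111001"  (len 7)
step 12: "111001"  (len 6)
step 13: "110011"  (len 6)
step 14: "100111001"  (len 9)
step 15: "001110010101"  (len 12)
step 16: "01110010101"  (len 11)
step 17: "1110010101"  (len 10)
step 18: "1100101011001"  (len 13)

13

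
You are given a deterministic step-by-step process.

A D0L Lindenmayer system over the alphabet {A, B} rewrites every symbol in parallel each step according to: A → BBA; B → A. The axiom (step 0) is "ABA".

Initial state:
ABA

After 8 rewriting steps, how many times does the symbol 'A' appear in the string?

427

k=0  ABA
k=1  BBAABBA
k=2  AABBABBAAABBA
k=3  BBABBAAABBAAABBABBABBAAABBA
k=4  AABBAAABBABBABBAAABBABBABBAAABBAAABBAAABBABBABBAAABBA
k=5  BBABBAAABBABBABBAAABBAAABBAAABBABBABBAAABBAAABBAAABBABBABBAAABBABBABBAAABBABBABBAAABBAAABBAAABBABBABBAAABBA
k=6  AABBAAABBABBABBAAABBAAABBAAABBABBABBAAABBABBABBAAABBABBABB…ABBABBABBAAABBABBABBAAABBABBABBAAABBAAABBAAABBABBABBAAABBA  (len 213)
k=7  BBABBAAABBABBABBAAABBAAABBAAABBABBABBAAABBABBABBAAABBABBAB…ABBABBABBAAABBABBABBAAABBABBABBAAABBAAABBAAABBABBABBAAABBA  (len 427)
k=8  AABBAAABBABBABBAAABBAAABBAAABBABBABBAAABBABBABBAAABBABBABB…ABBABBABBAAABBABBABBAAABBABBABBAAABBAAABBAAABBABBABBAAABBA  (len 853)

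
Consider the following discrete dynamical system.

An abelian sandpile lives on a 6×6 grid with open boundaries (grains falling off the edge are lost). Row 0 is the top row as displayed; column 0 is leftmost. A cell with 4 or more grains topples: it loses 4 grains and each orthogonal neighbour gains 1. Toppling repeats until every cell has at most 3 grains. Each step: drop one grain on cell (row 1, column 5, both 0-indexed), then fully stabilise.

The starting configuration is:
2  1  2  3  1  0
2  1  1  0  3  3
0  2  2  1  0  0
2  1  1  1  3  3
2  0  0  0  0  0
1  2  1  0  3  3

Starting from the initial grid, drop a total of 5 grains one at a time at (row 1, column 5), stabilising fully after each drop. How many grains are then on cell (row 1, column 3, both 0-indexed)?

k=0  2  1  2  3  1  0
2  1  1  0  3  3
0  2  2  1  0  0
2  1  1  1  3  3
2  0  0  0  0  0
1  2  1  0  3  3
k=1  2  1  2  3  2  1
2  1  1  1  0  1
0  2  2  1  1  1
2  1  1  1  3  3
2  0  0  0  0  0
1  2  1  0  3  3
k=2  2  1  2  3  2  1
2  1  1  1  0  2
0  2  2  1  1  1
2  1  1  1  3  3
2  0  0  0  0  0
1  2  1  0  3  3
k=3  2  1  2  3  2  1
2  1  1  1  0  3
0  2  2  1  1  1
2  1  1  1  3  3
2  0  0  0  0  0
1  2  1  0  3  3
k=4  2  1  2  3  2  2
2  1  1  1  1  0
0  2  2  1  1  2
2  1  1  1  3  3
2  0  0  0  0  0
1  2  1  0  3  3
k=5  2  1  2  3  2  2
2  1  1  1  1  1
0  2  2  1  1  2
2  1  1  1  3  3
2  0  0  0  0  0
1  2  1  0  3  3

1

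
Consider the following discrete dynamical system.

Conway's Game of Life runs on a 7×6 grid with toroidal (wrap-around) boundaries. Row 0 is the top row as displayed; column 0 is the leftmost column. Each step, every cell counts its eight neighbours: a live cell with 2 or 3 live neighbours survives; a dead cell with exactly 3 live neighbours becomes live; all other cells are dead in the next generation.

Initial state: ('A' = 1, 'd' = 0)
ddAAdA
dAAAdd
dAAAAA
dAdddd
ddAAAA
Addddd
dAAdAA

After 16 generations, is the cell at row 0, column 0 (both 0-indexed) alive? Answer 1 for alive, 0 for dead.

1

[0] ddAAdA
dAAAdd
dAAAAA
dAdddd
ddAAAA
Addddd
dAAdAA
[1] dddddA
dddddA
ddddAd
dAdddd
AAAAAA
Addddd
dAAdAA
[2] dddddA
ddddAA
dddddd
dAdddd
ddAAAA
dddddd
dAddAA
[3] dddddd
ddddAA
dddddd
ddAAAd
ddAAAd
AdAddd
AdddAA
[4] Addddd
dddddd
dddddA
ddAdAd
ddddAA
AdAddd
AAdddA
[5] AAdddA
dddddd
dddddd
dddAAd
dAddAA
ddddAd
dddddA
[6] AddddA
Addddd
dddddd
dddAAA
dddddA
AdddAd
ddddAA
[7] AdddAd
AddddA
ddddAA
ddddAA
AddAdd
AdddAd
ddddAd
[8] AdddAd
Addddd
dddddd
AddAdd
AddAdd
dddAAd
dddAAd
[9] dddAAd
dddddA
dddddd
dddddd
ddAAdA
ddAddA
dddddd
[10] ddddAd
ddddAd
dddddd
dddddd
ddAAAd
ddAAAd
dddAAd
[11] ddddAA
dddddd
dddddd
dddAdd
ddAdAd
dddddA
ddAddA
[12] ddddAA
dddddd
dddddd
dddAdd
dddAAd
dddAAA
AddddA
[13] AdddAA
dddddd
dddddd
dddAAd
ddAddA
AddAdd
AddAdd
[14] AdddAA
dddddA
dddddd
dddAAd
ddAddA
AAAAAA
AAdAdd
[15] dAddAd
AdddAA
ddddAd
dddAAd
dddddd
dddddd
dddddd
[16] AdddAd
AddAAd
dddddd
dddAAd
dddddd
dddddd
dddddd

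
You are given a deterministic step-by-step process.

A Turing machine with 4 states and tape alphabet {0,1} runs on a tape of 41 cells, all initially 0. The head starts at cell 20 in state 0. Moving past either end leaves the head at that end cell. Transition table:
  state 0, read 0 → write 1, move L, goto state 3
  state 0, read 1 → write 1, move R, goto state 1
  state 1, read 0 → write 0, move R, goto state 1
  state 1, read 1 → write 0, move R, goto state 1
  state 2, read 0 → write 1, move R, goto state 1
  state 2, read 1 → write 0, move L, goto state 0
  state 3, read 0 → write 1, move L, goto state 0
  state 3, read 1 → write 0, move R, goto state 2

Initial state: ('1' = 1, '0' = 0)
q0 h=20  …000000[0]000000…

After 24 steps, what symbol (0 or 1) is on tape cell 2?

step 0: q0 h=20  …000000[0]000000…
step 1: q3 h=19  …000000[0]100000…
step 2: q0 h=18  …000000[0]110000…
step 3: q3 h=17  …000000[0]111000…
step 4: q0 h=16  …000000[0]111100…
step 5: q3 h=15  …000000[0]111110…
step 6: q0 h=14  …000000[0]111111…
step 7: q3 h=13  …000000[0]111111…
step 8: q0 h=12  …000000[0]111111…
step 9: q3 h=11  …000000[0]111111…
step 10: q0 h=10  …000000[0]111111…
step 11: q3 h= 9  …000000[0]111111…
step 12: q0 h= 8  …000000[0]111111…
step 13: q3 h= 7  …000000[0]111111…
step 14: q0 h= 6  |000000[0]111111…
step 15: q3 h= 5  |00000[0]111111…
step 16: q0 h= 4  |0000[0]111111…
step 17: q3 h= 3  |000[0]111111…
step 18: q0 h= 2  |00[0]111111…
step 19: q3 h= 1  |0[0]111111…
step 20: q0 h= 0  |[0]111111…
step 21: q3 h= 0  |[1]111111…
step 22: q2 h= 1  |0[1]111111…
step 23: q0 h= 0  |[0]011111…
step 24: q3 h= 0  |[1]011111…

1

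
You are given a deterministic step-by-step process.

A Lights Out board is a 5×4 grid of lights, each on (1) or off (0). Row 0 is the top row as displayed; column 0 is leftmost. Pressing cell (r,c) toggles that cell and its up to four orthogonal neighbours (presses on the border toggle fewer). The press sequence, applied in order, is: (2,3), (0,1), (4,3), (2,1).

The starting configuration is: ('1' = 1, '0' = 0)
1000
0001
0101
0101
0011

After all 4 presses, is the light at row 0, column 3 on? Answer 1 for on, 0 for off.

step 0: 1000
0001
0101
0101
0011
step 1: 1000
0000
0110
0100
0011
step 2: 0110
0100
0110
0100
0011
step 3: 0110
0100
0110
0101
0000
step 4: 0110
0000
1000
0001
0000

0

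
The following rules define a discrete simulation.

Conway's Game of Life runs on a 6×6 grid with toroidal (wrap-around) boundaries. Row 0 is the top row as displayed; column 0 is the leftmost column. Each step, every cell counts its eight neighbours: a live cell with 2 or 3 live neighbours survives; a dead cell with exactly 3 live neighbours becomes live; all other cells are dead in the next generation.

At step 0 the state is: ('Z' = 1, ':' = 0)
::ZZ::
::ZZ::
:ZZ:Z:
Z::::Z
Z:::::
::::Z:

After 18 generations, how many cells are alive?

6

0) ::ZZ::
::ZZ::
:ZZ:Z:
Z::::Z
Z:::::
::::Z:
1) ::Z:Z:
::::Z:
ZZZ:ZZ
Z::::Z
Z:::::
:::Z::
2) ::::Z:
Z:Z:Z:
:Z:ZZ:
::::Z:
Z::::Z
:::Z::
3) ::::ZZ
:ZZ:Z:
:ZZ:Z:
Z::ZZ:
::::ZZ
::::ZZ
4) Z:::::
ZZZ:Z:
Z:::Z:
ZZZ:::
Z:::::
Z::Z::
5) Z:ZZ::
Z::Z::
::::::
Z:::::
Z:Z::Z
ZZ:::Z
6) ::ZZZ:
:ZZZ::
::::::
ZZ:::Z
::::::
:::ZZ:
7) :Z::::
:Z::Z:
::::::
Z:::::
Z:::ZZ
::Z:Z:
8) :ZZZ::
::::::
::::::
Z:::::
ZZ:ZZ:
ZZ:ZZ:
9) ZZ:ZZ:
::Z:::
::::::
ZZ:::Z
:::ZZ:
::::::
10) :ZZZ::
:ZZZ::
ZZ::::
Z:::ZZ
Z:::ZZ
::Z::Z
11) Z:::Z:
:::Z::
:::ZZ:
::::Z:
:Z:Z::
::Z::Z
12) :::ZZZ
:::Z:Z
:::ZZ:
::Z:Z:
::ZZZ:
ZZZZZZ
13) :Z::::
::Z::Z
::Z::Z
::Z::Z
Z:::::
ZZ::::
14) :ZZ:::
ZZZ:::
ZZZZZZ
ZZ:::Z
Z::::Z
ZZ::::
15) ::::::
::::Z:
:::ZZ:
:::Z::
::::::
::Z::Z
16) ::::::
:::ZZ:
:::ZZ:
:::ZZ:
::::::
::::::
17) ::::::
:::ZZ:
::Z::Z
:::ZZ:
::::::
::::::
18) ::::::
:::ZZ:
::Z::Z
:::ZZ:
::::::
::::::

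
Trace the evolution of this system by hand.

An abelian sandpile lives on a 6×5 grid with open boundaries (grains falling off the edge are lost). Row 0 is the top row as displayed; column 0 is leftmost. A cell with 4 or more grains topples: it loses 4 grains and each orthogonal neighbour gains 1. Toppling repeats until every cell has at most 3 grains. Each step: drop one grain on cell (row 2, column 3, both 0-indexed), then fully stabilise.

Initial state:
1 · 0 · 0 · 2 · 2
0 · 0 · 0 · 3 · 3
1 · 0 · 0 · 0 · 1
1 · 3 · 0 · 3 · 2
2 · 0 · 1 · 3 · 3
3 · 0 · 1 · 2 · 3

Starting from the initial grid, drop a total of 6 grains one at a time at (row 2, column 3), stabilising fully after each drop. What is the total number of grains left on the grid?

39

step 0: 1 · 0 · 0 · 2 · 2
0 · 0 · 0 · 3 · 3
1 · 0 · 0 · 0 · 1
1 · 3 · 0 · 3 · 2
2 · 0 · 1 · 3 · 3
3 · 0 · 1 · 2 · 3
step 1: 1 · 0 · 0 · 2 · 2
0 · 0 · 0 · 3 · 3
1 · 0 · 0 · 1 · 1
1 · 3 · 0 · 3 · 2
2 · 0 · 1 · 3 · 3
3 · 0 · 1 · 2 · 3
step 2: 1 · 0 · 0 · 2 · 2
0 · 0 · 0 · 3 · 3
1 · 0 · 0 · 2 · 1
1 · 3 · 0 · 3 · 2
2 · 0 · 1 · 3 · 3
3 · 0 · 1 · 2 · 3
step 3: 1 · 0 · 0 · 2 · 2
0 · 0 · 0 · 3 · 3
1 · 0 · 0 · 3 · 1
1 · 3 · 0 · 3 · 2
2 · 0 · 1 · 3 · 3
3 · 0 · 1 · 2 · 3
step 4: 1 · 0 · 0 · 3 · 3
0 · 0 · 1 · 1 · 1
1 · 0 · 1 · 3 · 0
1 · 3 · 1 · 2 · 1
2 · 0 · 2 · 2 · 2
3 · 0 · 2 · 0 · 1
step 5: 1 · 0 · 0 · 3 · 3
0 · 0 · 1 · 2 · 1
1 · 0 · 2 · 0 · 1
1 · 3 · 1 · 3 · 1
2 · 0 · 2 · 2 · 2
3 · 0 · 2 · 0 · 1
step 6: 1 · 0 · 0 · 3 · 3
0 · 0 · 1 · 2 · 1
1 · 0 · 2 · 1 · 1
1 · 3 · 1 · 3 · 1
2 · 0 · 2 · 2 · 2
3 · 0 · 2 · 0 · 1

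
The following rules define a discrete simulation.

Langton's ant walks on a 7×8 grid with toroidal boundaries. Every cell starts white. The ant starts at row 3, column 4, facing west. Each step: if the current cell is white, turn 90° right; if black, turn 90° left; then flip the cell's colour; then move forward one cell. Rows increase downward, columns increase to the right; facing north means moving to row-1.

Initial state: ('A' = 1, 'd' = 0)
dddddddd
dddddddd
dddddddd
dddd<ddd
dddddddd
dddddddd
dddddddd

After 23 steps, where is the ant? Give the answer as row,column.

5,5

gen 0: dddddddd
dddddddd
dddddddd
dddd<ddd
dddddddd
dddddddd
dddddddd
gen 1: dddddddd
dddddddd
dddd^ddd
ddddAddd
dddddddd
dddddddd
dddddddd
gen 2: dddddddd
dddddddd
ddddA>dd
ddddAddd
dddddddd
dddddddd
dddddddd
gen 3: dddddddd
dddddddd
ddddAAdd
ddddAvdd
dddddddd
dddddddd
dddddddd
gen 4: dddddddd
dddddddd
ddddAAdd
dddd<Add
dddddddd
dddddddd
dddddddd
gen 5: dddddddd
dddddddd
ddddAAdd
dddddAdd
ddddvddd
dddddddd
dddddddd
gen 6: dddddddd
dddddddd
ddddAAdd
dddddAdd
ddd<Addd
dddddddd
dddddddd
gen 7: dddddddd
dddddddd
ddddAAdd
ddd^dAdd
dddAAddd
dddddddd
dddddddd
gen 8: dddddddd
dddddddd
ddddAAdd
dddA>Add
dddAAddd
dddddddd
dddddddd
gen 9: dddddddd
dddddddd
ddddAAdd
dddAAAdd
dddAvddd
dddddddd
dddddddd
gen 10: dddddddd
dddddddd
ddddAAdd
dddAAAdd
dddAd>dd
dddddddd
dddddddd
gen 11: dddddddd
dddddddd
ddddAAdd
dddAAAdd
dddAdAdd
dddddvdd
dddddddd
gen 12: dddddddd
dddddddd
ddddAAdd
dddAAAdd
dddAdAdd
dddd<Add
dddddddd
gen 13: dddddddd
dddddddd
ddddAAdd
dddAAAdd
dddA^Add
ddddAAdd
dddddddd
gen 14: dddddddd
dddddddd
ddddAAdd
dddAAAdd
dddAA>dd
ddddAAdd
dddddddd
gen 15: dddddddd
dddddddd
ddddAAdd
dddAA^dd
dddAAddd
ddddAAdd
dddddddd
gen 16: dddddddd
dddddddd
ddddAAdd
dddA<ddd
dddAAddd
ddddAAdd
dddddddd
gen 17: dddddddd
dddddddd
ddddAAdd
dddAdddd
dddAvddd
ddddAAdd
dddddddd
gen 18: dddddddd
dddddddd
ddddAAdd
dddAdddd
dddAd>dd
ddddAAdd
dddddddd
gen 19: dddddddd
dddddddd
ddddAAdd
dddAdddd
dddAdAdd
ddddAvdd
dddddddd
gen 20: dddddddd
dddddddd
ddddAAdd
dddAdddd
dddAdAdd
ddddAd>d
dddddddd
gen 21: dddddddd
dddddddd
ddddAAdd
dddAdddd
dddAdAdd
ddddAdAd
ddddddvd
gen 22: dddddddd
dddddddd
ddddAAdd
dddAdddd
dddAdAdd
ddddAdAd
ddddd<Ad
gen 23: dddddddd
dddddddd
ddddAAdd
dddAdddd
dddAdAdd
ddddA^Ad
dddddAAd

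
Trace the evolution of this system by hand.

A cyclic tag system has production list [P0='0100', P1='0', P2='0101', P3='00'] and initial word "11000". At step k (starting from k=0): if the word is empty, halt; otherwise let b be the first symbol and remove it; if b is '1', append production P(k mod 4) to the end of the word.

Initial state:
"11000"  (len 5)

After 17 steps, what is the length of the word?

k=0  "11000"  (len 5)
k=1  "10000100"  (len 8)
k=2  "00001000"  (len 8)
k=3  "0001000"  (len 7)
k=4  "001000"  (len 6)
k=5  "01000"  (len 5)
k=6  "1000"  (len 4)
k=7  "0000101"  (len 7)
k=8  "000101"  (len 6)
k=9  "00101"  (len 5)
k=10  "0101"  (len 4)
k=11  "101"  (len 3)
k=12  "0100"  (len 4)
k=13  "100"  (len 3)
k=14  "000"  (len 3)
k=15  "00"  (len 2)
k=16  "0"  (len 1)
k=17  (halted — word empty)

0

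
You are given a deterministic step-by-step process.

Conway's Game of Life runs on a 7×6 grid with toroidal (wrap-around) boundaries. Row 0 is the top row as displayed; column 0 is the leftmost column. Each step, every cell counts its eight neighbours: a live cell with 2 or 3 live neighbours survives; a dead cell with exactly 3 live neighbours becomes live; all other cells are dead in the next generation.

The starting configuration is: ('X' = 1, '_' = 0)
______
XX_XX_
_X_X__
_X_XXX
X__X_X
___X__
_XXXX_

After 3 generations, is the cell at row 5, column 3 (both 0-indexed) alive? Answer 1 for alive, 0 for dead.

t=0: ______
XX_XX_
_X_X__
_X_XXX
X__X_X
___X__
_XXXX_
t=1: X____X
XX_XX_
_X____
_X_X_X
X__X_X
XX___X
__XXX_
t=2: X_____
_XX_X_
_X_X_X
_X___X
______
_X____
__XXX_
t=3: ____XX
_XXXXX
_X_X_X
__X_X_
X_____
__XX__
_XXX__

1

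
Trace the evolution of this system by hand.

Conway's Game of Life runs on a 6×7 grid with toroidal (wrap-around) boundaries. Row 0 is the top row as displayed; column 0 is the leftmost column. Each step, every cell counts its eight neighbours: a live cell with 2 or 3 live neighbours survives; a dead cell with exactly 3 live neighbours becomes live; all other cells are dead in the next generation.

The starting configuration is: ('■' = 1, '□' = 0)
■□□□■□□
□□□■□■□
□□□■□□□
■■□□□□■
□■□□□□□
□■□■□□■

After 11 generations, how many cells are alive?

gen 0: ■□□□■□□
□□□■□■□
□□□■□□□
■■□□□□■
□■□□□□□
□■□■□□■
gen 1: ■□■■■■■
□□□■□□□
■□■□■□■
■■■□□□□
□■□□□□■
□■■□□□□
gen 2: ■□□□■■■
□□□□□□□
■□■□□□■
□□■■□■□
□□□□□□□
□□□□■□□
gen 3: □□□□■■■
□■□□□□□
□■■■□□■
□■■■□□■
□□□■■□□
□□□□■□■
gen 4: ■□□□■□■
□■□■■□■
□□□■□□□
□■□□□■□
■□□□■□□
□□□□□□■
gen 5: □□□■■□■
□□■■■□■
■□□■□■□
□□□□■□□
■□□□□■■
□□□□□□■
gen 6: ■□■□■□■
■□■□□□■
□□■□□■■
■□□□■□□
■□□□□■■
□□□□■□□
gen 7: ■□□□□□■
□□■□□□□
□□□■□■□
■■□□■□□
■□□□■■■
□■□■■□□
gen 8: ■■■■□□□
□□□□□□■
□■■■■□□
■■□■□□□
□□■□□□■
□■□■■□□
gen 9: ■■□■■□□
□□□□■□□
□■□■■□□
■□□□■□□
□□□□■□□
□□□□■□□
gen 10: □□□■■■□
■■□□□■□
□□□■■■□
□□□□■■□
□□□■■■□
□□□□■■□
gen 11: □□□■□□□
□□■□□□□
□□□■□□□
□□□□□□■
□□□■□□■
□□□□□□■

7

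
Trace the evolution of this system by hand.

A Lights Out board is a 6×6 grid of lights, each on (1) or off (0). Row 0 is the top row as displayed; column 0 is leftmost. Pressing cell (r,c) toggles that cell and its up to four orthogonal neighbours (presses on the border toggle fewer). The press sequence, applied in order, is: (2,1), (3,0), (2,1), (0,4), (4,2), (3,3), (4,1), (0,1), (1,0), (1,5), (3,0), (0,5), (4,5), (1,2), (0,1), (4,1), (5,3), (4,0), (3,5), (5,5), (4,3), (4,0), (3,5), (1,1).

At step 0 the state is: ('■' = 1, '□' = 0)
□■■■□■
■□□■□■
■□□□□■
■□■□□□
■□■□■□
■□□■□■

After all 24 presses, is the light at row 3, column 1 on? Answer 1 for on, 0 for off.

0) □■■■□■
■□□■□■
■□□□□■
■□■□□□
■□■□■□
■□□■□■
1) □■■■□■
■■□■□■
□■■□□■
■■■□□□
■□■□■□
■□□■□■
2) □■■■□■
■■□■□■
■■■□□■
□□■□□□
□□■□■□
■□□■□■
3) □■■■□■
■□□■□■
□□□□□■
□■■□□□
□□■□■□
■□□■□■
4) □■■□■□
■□□■■■
□□□□□■
□■■□□□
□□■□■□
■□□■□■
5) □■■□■□
■□□■■■
□□□□□■
□■□□□□
□■□■■□
■□■■□■
6) □■■□■□
■□□■■■
□□□■□■
□■■■■□
□■□□■□
■□■■□■
7) □■■□■□
■□□■■■
□□□■□■
□□■■■□
■□■□■□
■■■■□■
8) ■□□□■□
■■□■■■
□□□■□■
□□■■■□
■□■□■□
■■■■□■
9) □□□□■□
□□□■■■
■□□■□■
□□■■■□
■□■□■□
■■■■□■
10) □□□□■■
□□□■□□
■□□■□□
□□■■■□
■□■□■□
■■■■□■
11) □□□□■■
□□□■□□
□□□■□□
■■■■■□
□□■□■□
■■■■□■
12) □□□□□□
□□□■□■
□□□■□□
■■■■■□
□□■□■□
■■■■□■
13) □□□□□□
□□□■□■
□□□■□□
■■■■■■
□□■□□■
■■■■□□
14) □□■□□□
□■■□□■
□□■■□□
■■■■■■
□□■□□■
■■■■□□
15) ■■□□□□
□□■□□■
□□■■□□
■■■■■■
□□■□□■
■■■■□□
16) ■■□□□□
□□■□□■
□□■■□□
■□■■■■
■■□□□■
■□■■□□
17) ■■□□□□
□□■□□■
□□■■□□
■□■■■■
■■□■□■
■□□□■□
18) ■■□□□□
□□■□□■
□□■■□□
□□■■■■
□□□■□■
□□□□■□
19) ■■□□□□
□□■□□■
□□■■□■
□□■■□□
□□□■□□
□□□□■□
20) ■■□□□□
□□■□□■
□□■■□■
□□■■□□
□□□■□■
□□□□□■
21) ■■□□□□
□□■□□■
□□■■□■
□□■□□□
□□■□■■
□□□■□■
22) ■■□□□□
□□■□□■
□□■■□■
■□■□□□
■■■□■■
■□□■□■
23) ■■□□□□
□□■□□■
□□■■□□
■□■□■■
■■■□■□
■□□■□■
24) ■□□□□□
■■□□□■
□■■■□□
■□■□■■
■■■□■□
■□□■□■

0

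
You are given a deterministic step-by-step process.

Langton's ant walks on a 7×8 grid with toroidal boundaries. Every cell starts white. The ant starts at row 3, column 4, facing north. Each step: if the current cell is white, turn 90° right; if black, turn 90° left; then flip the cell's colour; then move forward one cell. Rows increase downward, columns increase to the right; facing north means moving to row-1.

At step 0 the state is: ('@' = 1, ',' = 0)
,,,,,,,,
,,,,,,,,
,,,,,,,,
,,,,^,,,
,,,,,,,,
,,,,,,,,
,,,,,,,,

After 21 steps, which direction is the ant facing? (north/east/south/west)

west

[0] ,,,,,,,,
,,,,,,,,
,,,,,,,,
,,,,^,,,
,,,,,,,,
,,,,,,,,
,,,,,,,,
[1] ,,,,,,,,
,,,,,,,,
,,,,,,,,
,,,,@>,,
,,,,,,,,
,,,,,,,,
,,,,,,,,
[2] ,,,,,,,,
,,,,,,,,
,,,,,,,,
,,,,@@,,
,,,,,v,,
,,,,,,,,
,,,,,,,,
[3] ,,,,,,,,
,,,,,,,,
,,,,,,,,
,,,,@@,,
,,,,<@,,
,,,,,,,,
,,,,,,,,
[4] ,,,,,,,,
,,,,,,,,
,,,,,,,,
,,,,^@,,
,,,,@@,,
,,,,,,,,
,,,,,,,,
[5] ,,,,,,,,
,,,,,,,,
,,,,,,,,
,,,<,@,,
,,,,@@,,
,,,,,,,,
,,,,,,,,
[6] ,,,,,,,,
,,,,,,,,
,,,^,,,,
,,,@,@,,
,,,,@@,,
,,,,,,,,
,,,,,,,,
[7] ,,,,,,,,
,,,,,,,,
,,,@>,,,
,,,@,@,,
,,,,@@,,
,,,,,,,,
,,,,,,,,
[8] ,,,,,,,,
,,,,,,,,
,,,@@,,,
,,,@v@,,
,,,,@@,,
,,,,,,,,
,,,,,,,,
[9] ,,,,,,,,
,,,,,,,,
,,,@@,,,
,,,<@@,,
,,,,@@,,
,,,,,,,,
,,,,,,,,
[10] ,,,,,,,,
,,,,,,,,
,,,@@,,,
,,,,@@,,
,,,v@@,,
,,,,,,,,
,,,,,,,,
[11] ,,,,,,,,
,,,,,,,,
,,,@@,,,
,,,,@@,,
,,<@@@,,
,,,,,,,,
,,,,,,,,
[12] ,,,,,,,,
,,,,,,,,
,,,@@,,,
,,^,@@,,
,,@@@@,,
,,,,,,,,
,,,,,,,,
[13] ,,,,,,,,
,,,,,,,,
,,,@@,,,
,,@>@@,,
,,@@@@,,
,,,,,,,,
,,,,,,,,
[14] ,,,,,,,,
,,,,,,,,
,,,@@,,,
,,@@@@,,
,,@v@@,,
,,,,,,,,
,,,,,,,,
[15] ,,,,,,,,
,,,,,,,,
,,,@@,,,
,,@@@@,,
,,@,>@,,
,,,,,,,,
,,,,,,,,
[16] ,,,,,,,,
,,,,,,,,
,,,@@,,,
,,@@^@,,
,,@,,@,,
,,,,,,,,
,,,,,,,,
[17] ,,,,,,,,
,,,,,,,,
,,,@@,,,
,,@<,@,,
,,@,,@,,
,,,,,,,,
,,,,,,,,
[18] ,,,,,,,,
,,,,,,,,
,,,@@,,,
,,@,,@,,
,,@v,@,,
,,,,,,,,
,,,,,,,,
[19] ,,,,,,,,
,,,,,,,,
,,,@@,,,
,,@,,@,,
,,<@,@,,
,,,,,,,,
,,,,,,,,
[20] ,,,,,,,,
,,,,,,,,
,,,@@,,,
,,@,,@,,
,,,@,@,,
,,v,,,,,
,,,,,,,,
[21] ,,,,,,,,
,,,,,,,,
,,,@@,,,
,,@,,@,,
,,,@,@,,
,<@,,,,,
,,,,,,,,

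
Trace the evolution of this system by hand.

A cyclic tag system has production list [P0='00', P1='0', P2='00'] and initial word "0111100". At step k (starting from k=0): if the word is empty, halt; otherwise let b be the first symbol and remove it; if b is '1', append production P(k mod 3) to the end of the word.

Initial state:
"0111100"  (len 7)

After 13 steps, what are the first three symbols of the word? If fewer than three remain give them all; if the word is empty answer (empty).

k=0  "0111100"  (len 7)
k=1  "111100"  (len 6)
k=2  "111000"  (len 6)
k=3  "1100000"  (len 7)
k=4  "10000000"  (len 8)
k=5  "00000000"  (len 8)
k=6  "0000000"  (len 7)
k=7  "000000"  (len 6)
k=8  "00000"  (len 5)
k=9  "0000"  (len 4)
k=10  "000"  (len 3)
k=11  "00"  (len 2)
k=12  "0"  (len 1)
k=13  (halted — word empty)

(empty)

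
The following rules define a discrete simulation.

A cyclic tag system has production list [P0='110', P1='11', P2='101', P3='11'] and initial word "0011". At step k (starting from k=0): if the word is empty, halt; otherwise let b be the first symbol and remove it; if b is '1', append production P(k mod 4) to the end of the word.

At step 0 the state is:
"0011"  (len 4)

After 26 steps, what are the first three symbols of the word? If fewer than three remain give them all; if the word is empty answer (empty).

t=0: "0011"  (len 4)
t=1: "011"  (len 3)
t=2: "11"  (len 2)
t=3: "1101"  (len 4)
t=4: "10111"  (len 5)
t=5: "0111110"  (len 7)
t=6: "111110"  (len 6)
t=7: "11110101"  (len 8)
t=8: "111010111"  (len 9)
t=9: "11010111110"  (len 11)
t=10: "101011111011"  (len 12)
t=11: "01011111011101"  (len 14)
t=12: "1011111011101"  (len 13)
t=13: "011111011101110"  (len 15)
t=14: "11111011101110"  (len 14)
t=15: "1111011101110101"  (len 16)
t=16: "11101110111010111"  (len 17)
t=17: "1101110111010111110"  (len 19)
t=18: "10111011101011111011"  (len 20)
t=19: "0111011101011111011101"  (len 22)
t=20: "111011101011111011101"  (len 21)
t=21: "11011101011111011101110"  (len 23)
t=22: "101110101111101110111011"  (len 24)
t=23: "01110101111101110111011101"  (len 26)
t=24: "1110101111101110111011101"  (len 25)
t=25: "110101111101110111011101110"  (len 27)
t=26: "1010111110111011101110111011"  (len 28)

101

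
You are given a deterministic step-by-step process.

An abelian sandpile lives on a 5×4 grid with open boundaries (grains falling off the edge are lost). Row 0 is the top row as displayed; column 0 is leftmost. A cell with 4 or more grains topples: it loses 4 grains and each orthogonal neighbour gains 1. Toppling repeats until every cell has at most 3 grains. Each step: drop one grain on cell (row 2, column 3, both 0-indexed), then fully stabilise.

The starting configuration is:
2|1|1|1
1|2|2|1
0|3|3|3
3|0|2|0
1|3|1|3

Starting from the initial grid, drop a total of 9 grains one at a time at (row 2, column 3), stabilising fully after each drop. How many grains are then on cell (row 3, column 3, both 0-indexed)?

2

t=0: 2|1|1|1
1|2|2|1
0|3|3|3
3|0|2|0
1|3|1|3
t=1: 2|1|1|1
1|3|3|2
1|0|1|1
3|1|3|1
1|3|1|3
t=2: 2|1|1|1
1|3|3|2
1|0|1|2
3|1|3|1
1|3|1|3
t=3: 2|1|1|1
1|3|3|2
1|0|1|3
3|1|3|1
1|3|1|3
t=4: 2|1|1|1
1|3|3|3
1|0|2|0
3|1|3|2
1|3|1|3
t=5: 2|1|1|1
1|3|3|3
1|0|2|1
3|1|3|2
1|3|1|3
t=6: 2|1|1|1
1|3|3|3
1|0|2|2
3|1|3|2
1|3|1|3
t=7: 2|1|1|1
1|3|3|3
1|0|2|3
3|1|3|2
1|3|1|3
t=8: 2|2|2|2
2|0|2|1
1|2|1|3
3|2|1|1
1|3|3|0
t=9: 2|2|2|2
2|0|2|2
1|2|2|0
3|2|1|2
1|3|3|0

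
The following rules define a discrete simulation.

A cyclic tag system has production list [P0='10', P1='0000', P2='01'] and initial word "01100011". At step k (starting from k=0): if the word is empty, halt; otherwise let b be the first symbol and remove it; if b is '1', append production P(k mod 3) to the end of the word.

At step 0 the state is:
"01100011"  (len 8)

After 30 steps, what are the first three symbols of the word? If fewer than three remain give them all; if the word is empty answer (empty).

(empty)

gen 0: "01100011"  (len 8)
gen 1: "1100011"  (len 7)
gen 2: "1000110000"  (len 10)
gen 3: "00011000001"  (len 11)
gen 4: "0011000001"  (len 10)
gen 5: "011000001"  (len 9)
gen 6: "11000001"  (len 8)
gen 7: "100000110"  (len 9)
gen 8: "000001100000"  (len 12)
gen 9: "00001100000"  (len 11)
gen 10: "0001100000"  (len 10)
gen 11: "001100000"  (len 9)
gen 12: "01100000"  (len 8)
gen 13: "1100000"  (len 7)
gen 14: "1000000000"  (len 10)
gen 15: "00000000001"  (len 11)
gen 16: "0000000001"  (len 10)
gen 17: "000000001"  (len 9)
gen 18: "00000001"  (len 8)
gen 19: "0000001"  (len 7)
gen 20: "000001"  (len 6)
gen 21: "00001"  (len 5)
gen 22: "0001"  (len 4)
gen 23: "001"  (len 3)
gen 24: "01"  (len 2)
gen 25: "1"  (len 1)
gen 26: "0000"  (len 4)
gen 27: "000"  (len 3)
gen 28: "00"  (len 2)
gen 29: "0"  (len 1)
gen 30: (halted — word empty)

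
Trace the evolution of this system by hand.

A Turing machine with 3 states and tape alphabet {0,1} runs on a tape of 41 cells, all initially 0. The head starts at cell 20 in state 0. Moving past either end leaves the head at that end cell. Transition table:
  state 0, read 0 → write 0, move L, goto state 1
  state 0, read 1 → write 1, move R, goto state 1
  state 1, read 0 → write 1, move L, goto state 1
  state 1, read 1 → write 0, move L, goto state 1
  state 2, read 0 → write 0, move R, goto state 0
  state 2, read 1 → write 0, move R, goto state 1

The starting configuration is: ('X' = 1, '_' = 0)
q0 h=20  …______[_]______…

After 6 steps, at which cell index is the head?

gen 0: q0 h=20  …______[_]______…
gen 1: q1 h=19  …______[_]______…
gen 2: q1 h=18  …______[_]X_____…
gen 3: q1 h=17  …______[_]XX____…
gen 4: q1 h=16  …______[_]XXX___…
gen 5: q1 h=15  …______[_]XXXX__…
gen 6: q1 h=14  …______[_]XXXXX_…

14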